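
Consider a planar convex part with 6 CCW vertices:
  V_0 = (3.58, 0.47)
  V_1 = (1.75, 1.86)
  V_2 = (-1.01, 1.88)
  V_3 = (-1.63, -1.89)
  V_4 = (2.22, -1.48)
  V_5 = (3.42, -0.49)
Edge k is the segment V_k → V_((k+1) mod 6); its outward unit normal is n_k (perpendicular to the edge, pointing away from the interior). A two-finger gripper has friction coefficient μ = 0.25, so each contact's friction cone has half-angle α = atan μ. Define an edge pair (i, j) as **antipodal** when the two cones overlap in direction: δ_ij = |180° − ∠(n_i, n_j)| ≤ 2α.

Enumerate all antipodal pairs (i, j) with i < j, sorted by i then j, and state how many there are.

α = atan 0.25 = 14.04°;  2α = 28.07°
n_0 = (+0.6049, +0.7963)
n_1 = (+0.0072, +1.0000)
n_2 = (-0.9867, +0.1623)
n_3 = (+0.1059, -0.9944)
n_4 = (+0.6364, -0.7714)
n_5 = (+0.9864, -0.1644)
  (0,1): δ = 143.20°  ·
  (0,2): δ = 62.12°  ·
  (0,3): δ = 43.30°  ·
  (0,4): δ = 76.74°  ·
  (0,5): δ = 117.76°  ·
  (1,2): δ = 98.92°  ·
  (1,3): δ = 6.49°  ✓
  (1,4): δ = 39.94°  ·
  (1,5): δ = 80.95°  ·
  (2,3): δ = 74.58°  ·
  (2,4): δ = 41.14°  ·
  (2,5): δ = 0.12°  ✓
  (3,4): δ = 146.56°  ·
  (3,5): δ = 105.54°  ·
  (4,5): δ = 138.98°  ·
antipodal pairs: 2

count = 2; pairs: (1,3), (2,5)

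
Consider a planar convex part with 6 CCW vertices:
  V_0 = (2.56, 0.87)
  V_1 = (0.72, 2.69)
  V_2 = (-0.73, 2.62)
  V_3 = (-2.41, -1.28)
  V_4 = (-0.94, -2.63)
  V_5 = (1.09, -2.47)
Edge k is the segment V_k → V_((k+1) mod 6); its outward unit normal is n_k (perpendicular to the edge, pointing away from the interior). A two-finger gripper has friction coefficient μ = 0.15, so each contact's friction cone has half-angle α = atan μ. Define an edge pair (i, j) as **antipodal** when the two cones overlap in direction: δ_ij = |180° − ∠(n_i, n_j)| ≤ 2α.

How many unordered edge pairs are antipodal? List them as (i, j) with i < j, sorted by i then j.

count = 3; pairs: (0,3), (1,4), (2,5)

α = atan 0.15 = 8.53°;  2α = 17.06°
n_0 = (+0.7032, +0.7110)
n_1 = (-0.0482, +0.9988)
n_2 = (-0.9184, +0.3956)
n_3 = (-0.6764, -0.7365)
n_4 = (+0.0786, -0.9969)
n_5 = (+0.9153, -0.4028)
  (0,1): δ = 132.55°  ·
  (0,2): δ = 68.62°  ·
  (0,3): δ = 2.12°  ✓
  (0,4): δ = 49.19°  ·
  (0,5): δ = 110.93°  ·
  (1,2): δ = 116.07°  ·
  (1,3): δ = 45.33°  ·
  (1,4): δ = 1.74°  ✓
  (1,5): δ = 63.48°  ·
  (2,3): δ = 109.26°  ·
  (2,4): δ = 62.19°  ·
  (2,5): δ = 0.45°  ✓
  (3,4): δ = 132.93°  ·
  (3,5): δ = 71.19°  ·
  (4,5): δ = 118.26°  ·
antipodal pairs: 3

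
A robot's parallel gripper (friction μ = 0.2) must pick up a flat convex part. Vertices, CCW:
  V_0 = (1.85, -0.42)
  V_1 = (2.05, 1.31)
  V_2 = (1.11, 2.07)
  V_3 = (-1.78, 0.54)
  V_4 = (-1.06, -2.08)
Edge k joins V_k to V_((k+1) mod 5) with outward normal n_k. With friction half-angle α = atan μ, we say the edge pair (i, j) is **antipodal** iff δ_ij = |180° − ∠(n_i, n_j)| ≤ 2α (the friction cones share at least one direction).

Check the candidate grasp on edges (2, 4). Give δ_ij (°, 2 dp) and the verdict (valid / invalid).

δ = 1.81°, valid

α = atan 0.2 = 11.31°;  2α = 22.62°
edge 2: e_2 = (-2.89, -1.53);  n_2 = (-0.4679, +0.8838)
edge 4: e_4 = (+2.91, +1.66);  n_4 = (+0.4955, -0.8686)
∠(n_2, n_4) = 178.19°
δ = |180° − 178.19°| = 1.81°
1.81° ≤ 2α = 22.62°  →  valid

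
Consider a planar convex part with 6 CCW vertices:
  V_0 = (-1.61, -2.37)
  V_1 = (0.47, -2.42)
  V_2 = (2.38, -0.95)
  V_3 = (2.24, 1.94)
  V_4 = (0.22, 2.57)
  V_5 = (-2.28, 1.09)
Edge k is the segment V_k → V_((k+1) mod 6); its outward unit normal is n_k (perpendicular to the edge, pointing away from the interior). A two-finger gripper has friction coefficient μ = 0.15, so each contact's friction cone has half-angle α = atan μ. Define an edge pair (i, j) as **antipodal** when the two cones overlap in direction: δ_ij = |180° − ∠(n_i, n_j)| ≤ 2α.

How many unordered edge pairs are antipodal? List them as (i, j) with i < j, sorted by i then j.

α = atan 0.15 = 8.53°;  2α = 17.06°
n_0 = (-0.0240, -0.9997)
n_1 = (+0.6099, -0.7925)
n_2 = (+0.9988, +0.0484)
n_3 = (+0.2977, +0.9546)
n_4 = (-0.5094, +0.8605)
n_5 = (-0.9818, -0.1901)
  (0,1): δ = 141.04°  ·
  (0,2): δ = 85.85°  ·
  (0,3): δ = 15.94°  ✓
  (0,4): δ = 32.00°  ·
  (0,5): δ = 102.34°  ·
  (1,2): δ = 124.81°  ·
  (1,3): δ = 54.90°  ·
  (1,4): δ = 6.96°  ✓
  (1,5): δ = 63.38°  ·
  (2,3): δ = 110.10°  ·
  (2,4): δ = 62.15°  ·
  (2,5): δ = 8.19°  ✓
  (3,4): δ = 132.05°  ·
  (3,5): δ = 61.72°  ·
  (4,5): δ = 109.67°  ·
antipodal pairs: 3

count = 3; pairs: (0,3), (1,4), (2,5)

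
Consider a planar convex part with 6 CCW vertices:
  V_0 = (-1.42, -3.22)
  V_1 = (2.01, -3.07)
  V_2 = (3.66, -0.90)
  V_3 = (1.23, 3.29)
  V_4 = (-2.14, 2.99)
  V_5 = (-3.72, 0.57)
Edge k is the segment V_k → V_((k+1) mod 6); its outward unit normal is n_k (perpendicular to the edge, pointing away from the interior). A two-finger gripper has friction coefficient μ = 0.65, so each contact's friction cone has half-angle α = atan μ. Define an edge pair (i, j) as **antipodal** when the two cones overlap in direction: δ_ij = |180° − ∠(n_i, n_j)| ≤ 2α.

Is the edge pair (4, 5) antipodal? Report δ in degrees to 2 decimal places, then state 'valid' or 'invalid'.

δ = 115.61°, invalid

α = atan 0.65 = 33.02°;  2α = 66.05°
edge 4: e_4 = (-1.58, -2.42);  n_4 = (-0.8373, +0.5467)
edge 5: e_5 = (+2.30, -3.79);  n_5 = (-0.8549, -0.5188)
∠(n_4, n_5) = 64.39°
δ = |180° − 64.39°| = 115.61°
115.61° > 2α = 66.05°  →  invalid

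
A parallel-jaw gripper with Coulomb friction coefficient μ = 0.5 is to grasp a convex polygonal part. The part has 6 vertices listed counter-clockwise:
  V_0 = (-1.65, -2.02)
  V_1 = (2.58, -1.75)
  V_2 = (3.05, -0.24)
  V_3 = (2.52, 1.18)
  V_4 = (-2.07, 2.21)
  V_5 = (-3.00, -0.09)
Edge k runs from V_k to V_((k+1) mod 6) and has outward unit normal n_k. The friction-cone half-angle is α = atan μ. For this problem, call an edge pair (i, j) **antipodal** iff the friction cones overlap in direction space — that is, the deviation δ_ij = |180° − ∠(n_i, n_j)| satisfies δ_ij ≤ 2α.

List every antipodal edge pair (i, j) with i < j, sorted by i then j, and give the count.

α = atan 0.5 = 26.57°;  2α = 53.13°
n_0 = (+0.0637, -0.9980)
n_1 = (+0.9548, -0.2972)
n_2 = (+0.9369, +0.3497)
n_3 = (+0.2190, +0.9757)
n_4 = (-0.9271, +0.3749)
n_5 = (-0.8194, -0.5732)
  (0,1): δ = 110.94°  ·
  (0,2): δ = 73.18°  ·
  (0,3): δ = 16.30°  ✓
  (0,4): δ = 64.33°  ·
  (0,5): δ = 121.32°  ·
  (1,2): δ = 142.24°  ·
  (1,3): δ = 85.36°  ·
  (1,4): δ = 4.73°  ✓
  (1,5): δ = 52.26°  ✓
  (2,3): δ = 123.12°  ·
  (2,4): δ = 42.48°  ✓
  (2,5): δ = 14.50°  ✓
  (3,4): δ = 99.37°  ·
  (3,5): δ = 42.38°  ✓
  (4,5): δ = 123.01°  ·
antipodal pairs: 6

count = 6; pairs: (0,3), (1,4), (1,5), (2,4), (2,5), (3,5)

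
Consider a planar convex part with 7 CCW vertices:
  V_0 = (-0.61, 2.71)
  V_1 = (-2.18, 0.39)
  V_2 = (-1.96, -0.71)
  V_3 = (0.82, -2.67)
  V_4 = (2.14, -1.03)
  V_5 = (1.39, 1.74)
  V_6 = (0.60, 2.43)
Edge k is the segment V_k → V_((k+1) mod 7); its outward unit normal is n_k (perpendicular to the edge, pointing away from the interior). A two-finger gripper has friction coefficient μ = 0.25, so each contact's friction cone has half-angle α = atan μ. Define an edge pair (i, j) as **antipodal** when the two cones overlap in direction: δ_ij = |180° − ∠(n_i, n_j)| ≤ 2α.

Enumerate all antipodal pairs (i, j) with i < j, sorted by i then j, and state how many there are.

α = atan 0.25 = 14.04°;  2α = 28.07°
n_0 = (-0.8282, +0.5605)
n_1 = (-0.9806, -0.1961)
n_2 = (-0.5762, -0.8173)
n_3 = (+0.7790, -0.6270)
n_4 = (+0.9652, +0.2613)
n_5 = (+0.6578, +0.7532)
n_6 = (+0.2254, +0.9743)
  (0,1): δ = 134.60°  ·
  (0,2): δ = 91.10°  ·
  (0,3): δ = 4.74°  ✓
  (0,4): δ = 49.24°  ·
  (0,5): δ = 82.95°  ·
  (0,6): δ = 111.06°  ·
  (1,2): δ = 136.50°  ·
  (1,3): δ = 50.14°  ·
  (1,4): δ = 3.84°  ✓
  (1,5): δ = 37.56°  ·
  (1,6): δ = 65.66°  ·
  (2,3): δ = 93.64°  ·
  (2,4): δ = 39.66°  ·
  (2,5): δ = 5.95°  ✓
  (2,6): δ = 22.16°  ✓
  (3,4): δ = 126.02°  ·
  (3,5): δ = 92.30°  ·
  (3,6): δ = 64.20°  ·
  (4,5): δ = 146.28°  ·
  (4,6): δ = 118.18°  ·
  (5,6): δ = 151.89°  ·
antipodal pairs: 4

count = 4; pairs: (0,3), (1,4), (2,5), (2,6)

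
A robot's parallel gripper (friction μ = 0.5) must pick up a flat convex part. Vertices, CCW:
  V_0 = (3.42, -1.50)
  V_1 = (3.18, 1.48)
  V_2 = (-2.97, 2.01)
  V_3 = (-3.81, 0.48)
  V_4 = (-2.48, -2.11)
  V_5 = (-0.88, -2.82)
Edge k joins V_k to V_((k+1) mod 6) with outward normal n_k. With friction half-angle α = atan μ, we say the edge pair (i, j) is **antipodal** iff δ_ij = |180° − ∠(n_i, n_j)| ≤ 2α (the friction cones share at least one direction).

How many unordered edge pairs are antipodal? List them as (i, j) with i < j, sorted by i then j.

count = 5; pairs: (0,2), (0,3), (1,4), (1,5), (2,5)

α = atan 0.5 = 26.57°;  2α = 53.13°
n_0 = (+0.9968, +0.0803)
n_1 = (+0.0859, +0.9963)
n_2 = (-0.8766, +0.4813)
n_3 = (-0.8896, -0.4568)
n_4 = (-0.4056, -0.9140)
n_5 = (+0.2935, -0.9560)
  (0,1): δ = 99.53°  ·
  (0,2): δ = 33.37°  ✓
  (0,3): δ = 22.58°  ✓
  (0,4): δ = 61.47°  ·
  (0,5): δ = 102.46°  ·
  (1,2): δ = 113.84°  ·
  (1,3): δ = 57.89°  ·
  (1,4): δ = 19.00°  ✓
  (1,5): δ = 21.99°  ✓
  (2,3): δ = 124.05°  ·
  (2,4): δ = 85.16°  ·
  (2,5): δ = 44.17°  ✓
  (3,4): δ = 141.11°  ·
  (3,5): δ = 100.12°  ·
  (4,5): δ = 139.01°  ·
antipodal pairs: 5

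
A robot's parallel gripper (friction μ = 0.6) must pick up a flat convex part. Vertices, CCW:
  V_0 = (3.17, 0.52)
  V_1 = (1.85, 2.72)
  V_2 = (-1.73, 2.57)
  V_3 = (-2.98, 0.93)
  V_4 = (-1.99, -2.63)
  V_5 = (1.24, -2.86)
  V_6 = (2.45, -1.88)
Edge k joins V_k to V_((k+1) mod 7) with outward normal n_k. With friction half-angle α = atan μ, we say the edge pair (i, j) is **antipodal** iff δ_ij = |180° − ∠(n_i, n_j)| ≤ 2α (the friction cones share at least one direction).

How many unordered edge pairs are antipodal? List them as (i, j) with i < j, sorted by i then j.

α = atan 0.6 = 30.96°;  2α = 61.93°
n_0 = (+0.8575, +0.5145)
n_1 = (-0.0419, +0.9991)
n_2 = (-0.7953, +0.6062)
n_3 = (-0.9634, -0.2679)
n_4 = (-0.0710, -0.9975)
n_5 = (+0.6294, -0.7771)
n_6 = (+0.9578, -0.2873)
  (0,1): δ = 118.56°  ·
  (0,2): δ = 68.28°  ·
  (0,3): δ = 15.42°  ✓
  (0,4): δ = 54.96°  ✓
  (0,5): δ = 98.04°  ·
  (0,6): δ = 132.34°  ·
  (1,2): δ = 129.71°  ·
  (1,3): δ = 76.86°  ·
  (1,4): δ = 6.47°  ✓
  (1,5): δ = 36.61°  ✓
  (1,6): δ = 70.90°  ·
  (2,3): δ = 127.14°  ·
  (2,4): δ = 56.76°  ✓
  (2,5): δ = 13.68°  ✓
  (2,6): δ = 20.62°  ✓
  (3,4): δ = 109.61°  ·
  (3,5): δ = 66.54°  ·
  (3,6): δ = 32.24°  ✓
  (4,5): δ = 136.92°  ·
  (4,6): δ = 102.63°  ·
  (5,6): δ = 145.70°  ·
antipodal pairs: 8

count = 8; pairs: (0,3), (0,4), (1,4), (1,5), (2,4), (2,5), (2,6), (3,6)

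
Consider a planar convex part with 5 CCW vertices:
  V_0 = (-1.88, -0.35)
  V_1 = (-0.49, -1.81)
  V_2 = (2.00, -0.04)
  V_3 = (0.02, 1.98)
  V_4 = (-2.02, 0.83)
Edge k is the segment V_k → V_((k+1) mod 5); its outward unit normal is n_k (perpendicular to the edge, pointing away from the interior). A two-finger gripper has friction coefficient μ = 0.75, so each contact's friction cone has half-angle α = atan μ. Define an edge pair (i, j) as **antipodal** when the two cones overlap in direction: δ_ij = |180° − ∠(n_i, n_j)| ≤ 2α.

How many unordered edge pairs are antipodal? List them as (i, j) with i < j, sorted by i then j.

α = atan 0.75 = 36.87°;  2α = 73.74°
n_0 = (-0.7243, -0.6895)
n_1 = (+0.5794, -0.8151)
n_2 = (+0.7141, +0.7000)
n_3 = (-0.4911, +0.8711)
n_4 = (-0.9930, -0.1178)
  (0,1): δ = 98.19°  ·
  (0,2): δ = 0.83°  ✓
  (0,3): δ = 75.82°  ·
  (0,4): δ = 143.17°  ·
  (1,2): δ = 80.98°  ·
  (1,3): δ = 6.00°  ✓
  (1,4): δ = 61.36°  ✓
  (2,3): δ = 105.02°  ·
  (2,4): δ = 37.66°  ✓
  (3,4): δ = 112.64°  ·
antipodal pairs: 4

count = 4; pairs: (0,2), (1,3), (1,4), (2,4)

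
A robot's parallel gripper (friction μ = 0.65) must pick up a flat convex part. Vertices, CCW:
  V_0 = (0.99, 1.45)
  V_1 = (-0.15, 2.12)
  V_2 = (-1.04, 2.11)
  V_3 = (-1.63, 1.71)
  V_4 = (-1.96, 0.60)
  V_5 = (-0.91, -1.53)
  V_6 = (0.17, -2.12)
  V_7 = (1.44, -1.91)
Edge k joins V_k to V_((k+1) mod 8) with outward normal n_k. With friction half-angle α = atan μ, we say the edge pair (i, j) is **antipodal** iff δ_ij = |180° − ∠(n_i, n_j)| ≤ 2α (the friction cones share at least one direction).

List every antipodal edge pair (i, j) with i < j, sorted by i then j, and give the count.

count = 13; pairs: (0,4), (0,5), (0,6), (1,4), (1,5), (1,6), (2,5), (2,6), (2,7), (3,6), (3,7), (4,7), (5,7)

α = atan 0.65 = 33.02°;  2α = 66.05°
n_0 = (+0.5067, +0.8621)
n_1 = (-0.0112, +0.9999)
n_2 = (-0.5612, +0.8277)
n_3 = (-0.9585, +0.2850)
n_4 = (-0.8969, -0.4422)
n_5 = (-0.4794, -0.8776)
n_6 = (+0.1631, -0.9866)
n_7 = (+0.9912, +0.1327)
  (0,1): δ = 148.91°  ·
  (0,2): δ = 115.42°  ·
  (0,3): δ = 76.11°  ·
  (0,4): δ = 33.32°  ✓
  (0,5): δ = 1.80°  ✓
  (0,6): δ = 39.83°  ✓
  (0,7): δ = 128.07°  ·
  (1,2): δ = 146.51°  ·
  (1,3): δ = 107.20°  ·
  (1,4): δ = 64.40°  ✓
  (1,5): δ = 29.29°  ✓
  (1,6): δ = 8.75°  ✓
  (1,7): δ = 96.98°  ·
  (2,3): δ = 140.69°  ·
  (2,4): δ = 97.89°  ·
  (2,5): δ = 62.78°  ✓
  (2,6): δ = 24.75°  ✓
  (2,7): δ = 63.49°  ✓
  (3,4): δ = 137.20°  ·
  (3,5): δ = 102.09°  ·
  (3,6): δ = 64.05°  ✓
  (3,7): δ = 24.19°  ✓
  (4,5): δ = 144.89°  ·
  (4,6): δ = 106.85°  ·
  (4,7): δ = 18.61°  ✓
  (5,6): δ = 141.96°  ·
  (5,7): δ = 53.72°  ✓
  (6,7): δ = 91.76°  ·
antipodal pairs: 13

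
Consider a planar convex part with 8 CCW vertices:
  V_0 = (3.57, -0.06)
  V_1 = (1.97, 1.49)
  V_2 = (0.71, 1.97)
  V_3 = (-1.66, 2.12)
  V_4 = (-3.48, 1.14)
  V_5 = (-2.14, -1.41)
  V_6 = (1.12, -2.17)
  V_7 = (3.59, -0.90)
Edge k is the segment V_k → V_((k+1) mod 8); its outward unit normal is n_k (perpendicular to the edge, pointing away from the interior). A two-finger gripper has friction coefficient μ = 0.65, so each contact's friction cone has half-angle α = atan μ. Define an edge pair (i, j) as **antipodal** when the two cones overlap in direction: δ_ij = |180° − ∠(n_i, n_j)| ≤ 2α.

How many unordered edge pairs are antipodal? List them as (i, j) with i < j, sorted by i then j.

count = 12; pairs: (0,4), (0,5), (1,4), (1,5), (1,6), (2,4), (2,5), (2,6), (3,5), (3,6), (3,7), (4,7)

α = atan 0.65 = 33.02°;  2α = 66.05°
n_0 = (+0.6958, +0.7182)
n_1 = (+0.3560, +0.9345)
n_2 = (+0.0632, +0.9980)
n_3 = (-0.4741, +0.8805)
n_4 = (-0.8852, -0.4652)
n_5 = (-0.2270, -0.9739)
n_6 = (+0.4573, -0.8893)
n_7 = (+0.9997, +0.0238)
  (0,1): δ = 156.76°  ·
  (0,2): δ = 139.53°  ·
  (0,3): δ = 107.61°  ·
  (0,4): δ = 18.19°  ✓
  (0,5): δ = 30.97°  ✓
  (0,6): δ = 71.30°  ·
  (0,7): δ = 135.45°  ·
  (1,2): δ = 162.77°  ·
  (1,3): δ = 130.84°  ·
  (1,4): δ = 41.42°  ✓
  (1,5): δ = 7.73°  ✓
  (1,6): δ = 48.07°  ✓
  (1,7): δ = 112.22°  ·
  (2,3): δ = 148.08°  ·
  (2,4): δ = 58.66°  ✓
  (2,5): δ = 9.50°  ✓
  (2,6): δ = 30.83°  ✓
  (2,7): δ = 94.99°  ·
  (3,4): δ = 90.58°  ·
  (3,5): δ = 41.42°  ✓
  (3,6): δ = 1.09°  ✓
  (3,7): δ = 63.06°  ✓
  (4,5): δ = 130.84°  ·
  (4,6): δ = 90.51°  ·
  (4,7): δ = 26.36°  ✓
  (5,6): δ = 139.67°  ·
  (5,7): δ = 75.51°  ·
  (6,7): δ = 115.85°  ·
antipodal pairs: 12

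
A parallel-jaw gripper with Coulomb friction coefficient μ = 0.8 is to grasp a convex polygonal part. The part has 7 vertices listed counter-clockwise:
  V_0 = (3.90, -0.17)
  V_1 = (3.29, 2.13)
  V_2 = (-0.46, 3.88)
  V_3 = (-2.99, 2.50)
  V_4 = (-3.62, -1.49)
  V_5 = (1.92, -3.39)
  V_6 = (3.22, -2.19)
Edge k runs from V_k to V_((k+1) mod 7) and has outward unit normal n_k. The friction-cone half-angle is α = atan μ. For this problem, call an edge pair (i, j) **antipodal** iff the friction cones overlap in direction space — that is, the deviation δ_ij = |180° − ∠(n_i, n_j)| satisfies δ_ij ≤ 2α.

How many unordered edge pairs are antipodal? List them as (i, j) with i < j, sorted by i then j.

count = 11; pairs: (0,2), (0,3), (0,4), (1,3), (1,4), (1,5), (2,4), (2,5), (2,6), (3,5), (3,6)

α = atan 0.8 = 38.66°;  2α = 77.32°
n_0 = (+0.9666, +0.2564)
n_1 = (+0.4229, +0.9062)
n_2 = (-0.4789, +0.8779)
n_3 = (-0.9878, +0.1560)
n_4 = (-0.3244, -0.9459)
n_5 = (+0.6783, -0.7348)
n_6 = (+0.9477, -0.3190)
  (0,1): δ = 129.87°  ·
  (0,2): δ = 76.24°  ✓
  (0,3): δ = 23.83°  ✓
  (0,4): δ = 56.22°  ✓
  (0,5): δ = 117.86°  ·
  (0,6): δ = 146.54°  ·
  (1,2): δ = 126.37°  ·
  (1,3): δ = 73.96°  ✓
  (1,4): δ = 6.09°  ✓
  (1,5): δ = 67.73°  ✓
  (1,6): δ = 96.41°  ·
  (2,3): δ = 127.58°  ·
  (2,4): δ = 47.54°  ✓
  (2,5): δ = 14.10°  ✓
  (2,6): δ = 42.78°  ✓
  (3,4): δ = 99.96°  ·
  (3,5): δ = 38.32°  ✓
  (3,6): δ = 9.63°  ✓
  (4,5): δ = 118.36°  ·
  (4,6): δ = 89.68°  ·
  (5,6): δ = 151.31°  ·
antipodal pairs: 11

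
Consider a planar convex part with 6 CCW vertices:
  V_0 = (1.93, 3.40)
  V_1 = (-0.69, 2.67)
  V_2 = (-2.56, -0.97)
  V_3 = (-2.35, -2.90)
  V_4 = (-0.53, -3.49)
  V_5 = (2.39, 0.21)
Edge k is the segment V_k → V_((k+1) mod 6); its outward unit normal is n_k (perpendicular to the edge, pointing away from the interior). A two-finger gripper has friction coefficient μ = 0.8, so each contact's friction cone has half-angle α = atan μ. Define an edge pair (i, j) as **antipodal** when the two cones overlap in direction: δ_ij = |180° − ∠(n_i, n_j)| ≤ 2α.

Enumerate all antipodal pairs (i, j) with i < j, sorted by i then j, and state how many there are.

count = 7; pairs: (0,3), (0,4), (1,4), (1,5), (2,4), (2,5), (3,5)

α = atan 0.8 = 38.66°;  2α = 77.32°
n_0 = (-0.2684, +0.9633)
n_1 = (-0.8895, +0.4570)
n_2 = (-0.9941, -0.1082)
n_3 = (-0.3084, -0.9513)
n_4 = (+0.7850, -0.6195)
n_5 = (+0.9898, +0.1427)
  (0,1): δ = 132.76°  ·
  (0,2): δ = 99.36°  ·
  (0,3): δ = 33.53°  ✓
  (0,4): δ = 36.15°  ✓
  (0,5): δ = 82.64°  ·
  (1,2): δ = 146.60°  ·
  (1,3): δ = 80.77°  ·
  (1,4): δ = 11.09°  ✓
  (1,5): δ = 35.40°  ✓
  (2,3): δ = 114.17°  ·
  (2,4): δ = 44.49°  ✓
  (2,5): δ = 2.00°  ✓
  (3,4): δ = 110.32°  ·
  (3,5): δ = 63.83°  ✓
  (4,5): δ = 133.51°  ·
antipodal pairs: 7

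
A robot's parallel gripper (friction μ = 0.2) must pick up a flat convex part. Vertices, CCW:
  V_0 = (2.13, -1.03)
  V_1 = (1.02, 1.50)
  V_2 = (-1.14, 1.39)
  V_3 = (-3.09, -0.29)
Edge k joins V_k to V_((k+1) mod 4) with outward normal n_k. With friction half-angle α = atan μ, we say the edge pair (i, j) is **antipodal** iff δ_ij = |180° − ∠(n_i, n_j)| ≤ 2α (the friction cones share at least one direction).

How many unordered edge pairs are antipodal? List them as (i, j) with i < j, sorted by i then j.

count = 1; pairs: (1,3)

α = atan 0.2 = 11.31°;  2α = 22.62°
n_0 = (+0.9157, +0.4018)
n_1 = (-0.0509, +0.9987)
n_2 = (-0.6527, +0.7576)
n_3 = (-0.1404, -0.9901)
  (0,1): δ = 110.77°  ·
  (0,2): δ = 72.94°  ·
  (0,3): δ = 58.24°  ·
  (1,2): δ = 142.17°  ·
  (1,3): δ = 10.98°  ✓
  (2,3): δ = 48.81°  ·
antipodal pairs: 1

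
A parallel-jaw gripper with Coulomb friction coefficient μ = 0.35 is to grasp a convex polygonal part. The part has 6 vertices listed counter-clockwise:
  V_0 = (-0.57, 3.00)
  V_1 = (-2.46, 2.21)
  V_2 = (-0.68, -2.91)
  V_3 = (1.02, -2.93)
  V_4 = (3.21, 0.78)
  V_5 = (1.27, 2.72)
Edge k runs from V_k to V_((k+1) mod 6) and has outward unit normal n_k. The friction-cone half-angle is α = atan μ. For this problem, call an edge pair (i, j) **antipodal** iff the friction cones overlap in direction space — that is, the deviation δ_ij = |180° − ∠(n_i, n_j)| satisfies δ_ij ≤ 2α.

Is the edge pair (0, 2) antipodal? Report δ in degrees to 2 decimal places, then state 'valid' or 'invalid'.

α = atan 0.35 = 19.29°;  2α = 38.58°
edge 0: e_0 = (-1.89, -0.79);  n_0 = (-0.3857, +0.9226)
edge 2: e_2 = (+1.70, -0.02);  n_2 = (-0.0118, -0.9999)
∠(n_0, n_2) = 156.64°
δ = |180° − 156.64°| = 23.36°
23.36° ≤ 2α = 38.58°  →  valid

δ = 23.36°, valid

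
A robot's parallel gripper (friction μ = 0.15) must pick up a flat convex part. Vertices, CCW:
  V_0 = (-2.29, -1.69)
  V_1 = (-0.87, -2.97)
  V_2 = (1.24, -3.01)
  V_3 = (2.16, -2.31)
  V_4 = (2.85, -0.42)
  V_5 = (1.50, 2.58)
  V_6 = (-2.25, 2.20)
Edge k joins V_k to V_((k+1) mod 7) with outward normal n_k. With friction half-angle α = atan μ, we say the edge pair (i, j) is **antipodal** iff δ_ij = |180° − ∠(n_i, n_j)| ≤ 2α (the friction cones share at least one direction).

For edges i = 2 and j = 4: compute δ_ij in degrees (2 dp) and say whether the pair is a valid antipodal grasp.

α = atan 0.15 = 8.53°;  2α = 17.06°
edge 2: e_2 = (+0.92, +0.70);  n_2 = (+0.6055, -0.7958)
edge 4: e_4 = (-1.35, +3.00);  n_4 = (+0.9119, +0.4104)
∠(n_2, n_4) = 76.96°
δ = |180° − 76.96°| = 103.04°
103.04° > 2α = 17.06°  →  invalid

δ = 103.04°, invalid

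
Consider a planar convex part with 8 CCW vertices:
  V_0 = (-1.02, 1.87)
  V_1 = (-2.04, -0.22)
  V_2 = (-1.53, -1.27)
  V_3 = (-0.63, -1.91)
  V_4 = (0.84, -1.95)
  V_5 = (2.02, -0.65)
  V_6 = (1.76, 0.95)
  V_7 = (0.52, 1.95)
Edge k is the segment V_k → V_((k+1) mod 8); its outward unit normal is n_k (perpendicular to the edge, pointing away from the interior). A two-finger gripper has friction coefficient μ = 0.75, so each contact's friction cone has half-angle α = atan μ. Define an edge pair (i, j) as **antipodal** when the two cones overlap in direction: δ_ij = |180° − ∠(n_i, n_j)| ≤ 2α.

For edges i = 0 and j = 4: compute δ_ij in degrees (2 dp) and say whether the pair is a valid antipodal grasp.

α = atan 0.75 = 36.87°;  2α = 73.74°
edge 0: e_0 = (-1.02, -2.09);  n_0 = (-0.8987, +0.4386)
edge 4: e_4 = (+1.18, +1.30);  n_4 = (+0.7405, -0.6721)
∠(n_0, n_4) = 163.78°
δ = |180° − 163.78°| = 16.22°
16.22° ≤ 2α = 73.74°  →  valid

δ = 16.22°, valid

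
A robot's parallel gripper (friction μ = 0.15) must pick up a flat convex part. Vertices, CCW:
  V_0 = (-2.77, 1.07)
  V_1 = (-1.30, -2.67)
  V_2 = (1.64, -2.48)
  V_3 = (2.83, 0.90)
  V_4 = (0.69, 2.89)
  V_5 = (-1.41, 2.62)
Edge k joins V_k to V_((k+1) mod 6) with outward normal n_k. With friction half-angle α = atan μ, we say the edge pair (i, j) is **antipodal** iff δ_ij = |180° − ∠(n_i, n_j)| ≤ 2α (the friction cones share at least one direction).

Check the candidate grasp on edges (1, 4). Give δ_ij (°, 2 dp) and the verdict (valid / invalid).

α = atan 0.15 = 8.53°;  2α = 17.06°
edge 1: e_1 = (+2.94, +0.19);  n_1 = (+0.0645, -0.9979)
edge 4: e_4 = (-2.10, -0.27);  n_4 = (-0.1275, +0.9918)
∠(n_1, n_4) = 176.37°
δ = |180° − 176.37°| = 3.63°
3.63° ≤ 2α = 17.06°  →  valid

δ = 3.63°, valid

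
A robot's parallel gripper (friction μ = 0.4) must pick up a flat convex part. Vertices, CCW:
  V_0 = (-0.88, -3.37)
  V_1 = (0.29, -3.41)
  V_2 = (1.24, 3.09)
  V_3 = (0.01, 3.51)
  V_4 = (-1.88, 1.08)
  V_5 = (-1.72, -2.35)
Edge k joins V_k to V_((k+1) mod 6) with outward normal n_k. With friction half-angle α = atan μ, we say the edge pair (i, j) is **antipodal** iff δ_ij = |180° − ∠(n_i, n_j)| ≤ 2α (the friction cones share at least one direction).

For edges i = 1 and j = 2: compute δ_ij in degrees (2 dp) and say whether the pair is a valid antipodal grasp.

α = atan 0.4 = 21.80°;  2α = 43.60°
edge 1: e_1 = (+0.95, +6.50);  n_1 = (+0.9895, -0.1446)
edge 2: e_2 = (-1.23, +0.42);  n_2 = (+0.3231, +0.9463)
∠(n_1, n_2) = 79.46°
δ = |180° − 79.46°| = 100.54°
100.54° > 2α = 43.60°  →  invalid

δ = 100.54°, invalid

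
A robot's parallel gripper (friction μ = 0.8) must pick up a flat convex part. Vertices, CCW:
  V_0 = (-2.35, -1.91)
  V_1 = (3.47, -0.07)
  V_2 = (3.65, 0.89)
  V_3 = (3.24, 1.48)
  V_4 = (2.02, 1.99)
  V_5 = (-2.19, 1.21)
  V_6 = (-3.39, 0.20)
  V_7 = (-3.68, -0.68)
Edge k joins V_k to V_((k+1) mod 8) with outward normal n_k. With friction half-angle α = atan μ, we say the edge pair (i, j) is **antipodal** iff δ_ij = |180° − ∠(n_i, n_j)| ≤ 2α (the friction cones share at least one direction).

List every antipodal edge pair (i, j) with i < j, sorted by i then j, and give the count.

α = atan 0.8 = 38.66°;  2α = 77.32°
n_0 = (+0.3014, -0.9535)
n_1 = (+0.9829, -0.1843)
n_2 = (+0.8212, +0.5707)
n_3 = (+0.3857, +0.9226)
n_4 = (-0.1822, +0.9833)
n_5 = (-0.6439, +0.7651)
n_6 = (-0.9498, +0.3130)
n_7 = (-0.6790, -0.7342)
  (0,1): δ = 118.16°  ·
  (0,2): δ = 72.75°  ✓
  (0,3): δ = 40.23°  ✓
  (0,4): δ = 7.05°  ✓
  (0,5): δ = 22.54°  ✓
  (0,6): δ = 54.22°  ✓
  (0,7): δ = 119.69°  ·
  (1,2): δ = 134.58°  ·
  (1,3): δ = 102.07°  ·
  (1,4): δ = 68.88°  ✓
  (1,5): δ = 39.29°  ✓
  (1,6): δ = 7.62°  ✓
  (1,7): δ = 57.86°  ✓
  (2,3): δ = 147.48°  ·
  (2,4): δ = 114.30°  ·
  (2,5): δ = 84.71°  ·
  (2,6): δ = 53.04°  ✓
  (2,7): δ = 12.44°  ✓
  (3,4): δ = 146.82°  ·
  (3,5): δ = 117.23°  ·
  (3,6): δ = 85.55°  ·
  (3,7): δ = 20.08°  ✓
  (4,5): δ = 150.41°  ·
  (4,6): δ = 118.74°  ·
  (4,7): δ = 53.26°  ✓
  (5,6): δ = 148.33°  ·
  (5,7): δ = 82.85°  ·
  (6,7): δ = 114.52°  ·
antipodal pairs: 13

count = 13; pairs: (0,2), (0,3), (0,4), (0,5), (0,6), (1,4), (1,5), (1,6), (1,7), (2,6), (2,7), (3,7), (4,7)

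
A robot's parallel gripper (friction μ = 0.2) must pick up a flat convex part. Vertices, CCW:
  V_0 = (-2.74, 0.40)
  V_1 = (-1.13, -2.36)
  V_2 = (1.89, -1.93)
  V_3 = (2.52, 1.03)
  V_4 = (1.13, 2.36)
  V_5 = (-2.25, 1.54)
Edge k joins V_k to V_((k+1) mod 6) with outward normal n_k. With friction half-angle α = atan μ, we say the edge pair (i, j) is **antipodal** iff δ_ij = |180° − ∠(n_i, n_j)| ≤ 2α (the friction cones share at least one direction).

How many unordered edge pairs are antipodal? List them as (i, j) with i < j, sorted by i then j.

count = 3; pairs: (0,3), (1,4), (2,5)

α = atan 0.2 = 11.31°;  2α = 22.62°
n_0 = (-0.8638, -0.5039)
n_1 = (+0.1410, -0.9900)
n_2 = (+0.9781, -0.2082)
n_3 = (+0.6913, +0.7225)
n_4 = (-0.2358, +0.9718)
n_5 = (-0.9187, +0.3949)
  (0,1): δ = 112.15°  ·
  (0,2): δ = 42.27°  ·
  (0,3): δ = 16.01°  ✓
  (0,4): δ = 73.38°  ·
  (0,5): δ = 126.48°  ·
  (1,2): δ = 110.12°  ·
  (1,3): δ = 51.84°  ·
  (1,4): δ = 5.53°  ✓
  (1,5): δ = 58.64°  ·
  (2,3): δ = 121.72°  ·
  (2,4): δ = 64.35°  ·
  (2,5): δ = 11.24°  ✓
  (3,4): δ = 122.63°  ·
  (3,5): δ = 69.52°  ·
  (4,5): δ = 126.90°  ·
antipodal pairs: 3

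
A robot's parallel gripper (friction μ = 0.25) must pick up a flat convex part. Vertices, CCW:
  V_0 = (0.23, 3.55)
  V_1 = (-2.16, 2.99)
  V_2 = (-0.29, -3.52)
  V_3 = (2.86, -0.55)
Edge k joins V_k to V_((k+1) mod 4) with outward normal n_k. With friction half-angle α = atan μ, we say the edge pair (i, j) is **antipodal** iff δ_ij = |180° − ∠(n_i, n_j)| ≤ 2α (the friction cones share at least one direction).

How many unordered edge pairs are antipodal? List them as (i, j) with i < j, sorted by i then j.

count = 1; pairs: (1,3)

α = atan 0.25 = 14.04°;  2α = 28.07°
n_0 = (-0.2281, +0.9736)
n_1 = (-0.9611, -0.2761)
n_2 = (+0.6860, -0.7276)
n_3 = (+0.8417, +0.5399)
  (0,1): δ = 87.16°  ·
  (0,2): δ = 30.13°  ·
  (0,3): δ = 109.49°  ·
  (1,2): δ = 62.71°  ·
  (1,3): δ = 16.65°  ✓
  (2,3): δ = 100.64°  ·
antipodal pairs: 1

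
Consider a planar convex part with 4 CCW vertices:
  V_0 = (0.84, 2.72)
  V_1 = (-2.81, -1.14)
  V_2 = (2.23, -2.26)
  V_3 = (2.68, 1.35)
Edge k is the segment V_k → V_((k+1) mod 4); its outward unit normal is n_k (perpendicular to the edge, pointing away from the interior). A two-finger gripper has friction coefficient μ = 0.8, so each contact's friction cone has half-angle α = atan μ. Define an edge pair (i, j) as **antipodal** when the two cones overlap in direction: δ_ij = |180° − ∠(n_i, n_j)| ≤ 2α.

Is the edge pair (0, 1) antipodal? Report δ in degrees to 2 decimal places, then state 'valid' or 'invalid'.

α = atan 0.8 = 38.66°;  2α = 77.32°
edge 0: e_0 = (-3.65, -3.86);  n_0 = (-0.7266, +0.6871)
edge 1: e_1 = (+5.04, -1.12);  n_1 = (-0.2169, -0.9762)
∠(n_0, n_1) = 120.87°
δ = |180° − 120.87°| = 59.13°
59.13° ≤ 2α = 77.32°  →  valid

δ = 59.13°, valid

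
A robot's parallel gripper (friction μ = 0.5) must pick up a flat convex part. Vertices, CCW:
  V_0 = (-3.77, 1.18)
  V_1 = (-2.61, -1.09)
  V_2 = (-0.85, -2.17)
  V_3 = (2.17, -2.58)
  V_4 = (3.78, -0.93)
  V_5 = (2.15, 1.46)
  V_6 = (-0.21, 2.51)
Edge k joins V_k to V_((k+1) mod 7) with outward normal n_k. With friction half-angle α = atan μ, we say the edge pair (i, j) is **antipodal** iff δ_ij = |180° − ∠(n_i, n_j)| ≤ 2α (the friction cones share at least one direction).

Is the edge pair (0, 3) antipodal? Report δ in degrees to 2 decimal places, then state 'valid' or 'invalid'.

δ = 71.36°, invalid

α = atan 0.5 = 26.57°;  2α = 53.13°
edge 0: e_0 = (+1.16, -2.27);  n_0 = (-0.8905, -0.4550)
edge 3: e_3 = (+1.61, +1.65);  n_3 = (+0.7157, -0.6984)
∠(n_0, n_3) = 108.64°
δ = |180° − 108.64°| = 71.36°
71.36° > 2α = 53.13°  →  invalid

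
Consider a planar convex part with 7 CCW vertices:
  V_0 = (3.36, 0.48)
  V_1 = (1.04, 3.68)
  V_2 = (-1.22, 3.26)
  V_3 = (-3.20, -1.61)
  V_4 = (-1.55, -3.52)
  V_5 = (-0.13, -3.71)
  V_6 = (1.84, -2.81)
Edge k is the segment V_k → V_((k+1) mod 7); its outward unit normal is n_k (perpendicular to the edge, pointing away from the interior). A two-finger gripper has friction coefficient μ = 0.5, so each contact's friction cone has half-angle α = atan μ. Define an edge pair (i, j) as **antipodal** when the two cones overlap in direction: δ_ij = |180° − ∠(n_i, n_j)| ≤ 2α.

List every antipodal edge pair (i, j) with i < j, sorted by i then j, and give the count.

α = atan 0.5 = 26.57°;  2α = 53.13°
n_0 = (+0.8096, +0.5870)
n_1 = (-0.1827, +0.9832)
n_2 = (-0.9264, +0.3766)
n_3 = (-0.7567, -0.6537)
n_4 = (-0.1326, -0.9912)
n_5 = (+0.4155, -0.9096)
n_6 = (+0.9078, -0.4194)
  (0,1): δ = 115.41°  ·
  (0,2): δ = 58.07°  ·
  (0,3): δ = 4.88°  ✓
  (0,4): δ = 46.44°  ✓
  (0,5): δ = 78.61°  ·
  (0,6): δ = 119.26°  ·
  (1,2): δ = 122.65°  ·
  (1,3): δ = 59.70°  ·
  (1,4): δ = 18.15°  ✓
  (1,5): δ = 14.03°  ✓
  (1,6): δ = 54.67°  ·
  (2,3): δ = 117.05°  ·
  (2,4): δ = 75.50°  ·
  (2,5): δ = 43.32°  ✓
  (2,6): δ = 2.67°  ✓
  (3,4): δ = 138.44°  ·
  (3,5): δ = 106.27°  ·
  (3,6): δ = 65.62°  ·
  (4,5): δ = 147.83°  ·
  (4,6): δ = 107.18°  ·
  (5,6): δ = 139.35°  ·
antipodal pairs: 6

count = 6; pairs: (0,3), (0,4), (1,4), (1,5), (2,5), (2,6)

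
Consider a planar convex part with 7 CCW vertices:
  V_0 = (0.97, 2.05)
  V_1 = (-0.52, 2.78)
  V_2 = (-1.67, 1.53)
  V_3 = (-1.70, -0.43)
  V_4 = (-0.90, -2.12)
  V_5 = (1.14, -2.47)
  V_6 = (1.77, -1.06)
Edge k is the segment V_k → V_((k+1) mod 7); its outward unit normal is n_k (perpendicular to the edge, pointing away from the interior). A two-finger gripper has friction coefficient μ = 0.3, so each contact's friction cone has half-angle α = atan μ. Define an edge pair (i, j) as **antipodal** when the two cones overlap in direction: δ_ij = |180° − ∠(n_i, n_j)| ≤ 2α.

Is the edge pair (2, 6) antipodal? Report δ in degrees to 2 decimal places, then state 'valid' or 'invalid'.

δ = 15.30°, valid

α = atan 0.3 = 16.70°;  2α = 33.40°
edge 2: e_2 = (-0.03, -1.96);  n_2 = (-0.9999, +0.0153)
edge 6: e_6 = (-0.80, +3.11);  n_6 = (+0.9685, +0.2491)
∠(n_2, n_6) = 164.70°
δ = |180° − 164.70°| = 15.30°
15.30° ≤ 2α = 33.40°  →  valid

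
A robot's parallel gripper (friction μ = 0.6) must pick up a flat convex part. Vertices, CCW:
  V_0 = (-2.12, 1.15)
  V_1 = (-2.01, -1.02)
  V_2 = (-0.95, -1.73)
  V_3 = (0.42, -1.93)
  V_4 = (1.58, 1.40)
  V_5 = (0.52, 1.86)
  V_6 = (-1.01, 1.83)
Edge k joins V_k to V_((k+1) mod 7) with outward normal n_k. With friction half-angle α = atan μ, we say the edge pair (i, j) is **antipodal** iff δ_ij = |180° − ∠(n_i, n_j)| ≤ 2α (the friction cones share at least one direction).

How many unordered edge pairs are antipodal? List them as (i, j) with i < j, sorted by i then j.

count = 7; pairs: (0,3), (1,4), (1,5), (2,4), (2,5), (2,6), (3,6)

α = atan 0.6 = 30.96°;  2α = 61.93°
n_0 = (-0.9987, -0.0506)
n_1 = (-0.5565, -0.8308)
n_2 = (-0.1445, -0.9895)
n_3 = (+0.9443, -0.3290)
n_4 = (+0.3981, +0.9173)
n_5 = (-0.0196, +0.9998)
n_6 = (-0.5224, +0.8527)
  (0,1): δ = 126.72°  ·
  (0,2): δ = 101.21°  ·
  (0,3): δ = 22.11°  ✓
  (0,4): δ = 63.64°  ·
  (0,5): δ = 88.22°  ·
  (0,6): δ = 118.59°  ·
  (1,2): δ = 154.49°  ·
  (1,3): δ = 75.39°  ·
  (1,4): δ = 10.36°  ✓
  (1,5): δ = 34.94°  ✓
  (1,6): δ = 65.31°  ·
  (2,3): δ = 100.90°  ·
  (2,4): δ = 15.15°  ✓
  (2,5): δ = 9.43°  ✓
  (2,6): δ = 39.80°  ✓
  (3,4): δ = 94.25°  ·
  (3,5): δ = 69.67°  ·
  (3,6): δ = 39.30°  ✓
  (4,5): δ = 155.42°  ·
  (4,6): δ = 125.05°  ·
  (5,6): δ = 149.63°  ·
antipodal pairs: 7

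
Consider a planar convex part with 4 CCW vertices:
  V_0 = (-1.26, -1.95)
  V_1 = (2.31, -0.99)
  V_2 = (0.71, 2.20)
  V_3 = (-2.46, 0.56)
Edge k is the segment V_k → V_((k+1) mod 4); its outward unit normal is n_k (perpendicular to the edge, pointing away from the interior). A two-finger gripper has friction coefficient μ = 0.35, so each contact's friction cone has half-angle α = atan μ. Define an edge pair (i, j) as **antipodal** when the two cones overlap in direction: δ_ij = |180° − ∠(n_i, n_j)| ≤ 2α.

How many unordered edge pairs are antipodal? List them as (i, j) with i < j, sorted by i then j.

α = atan 0.35 = 19.29°;  2α = 38.58°
n_0 = (+0.2597, -0.9657)
n_1 = (+0.8939, +0.4483)
n_2 = (-0.4595, +0.8882)
n_3 = (-0.9022, -0.4313)
  (0,1): δ = 78.41°  ·
  (0,2): δ = 12.30°  ✓
  (0,3): δ = 100.50°  ·
  (1,2): δ = 89.28°  ·
  (1,3): δ = 1.08°  ✓
  (2,3): δ = 91.80°  ·
antipodal pairs: 2

count = 2; pairs: (0,2), (1,3)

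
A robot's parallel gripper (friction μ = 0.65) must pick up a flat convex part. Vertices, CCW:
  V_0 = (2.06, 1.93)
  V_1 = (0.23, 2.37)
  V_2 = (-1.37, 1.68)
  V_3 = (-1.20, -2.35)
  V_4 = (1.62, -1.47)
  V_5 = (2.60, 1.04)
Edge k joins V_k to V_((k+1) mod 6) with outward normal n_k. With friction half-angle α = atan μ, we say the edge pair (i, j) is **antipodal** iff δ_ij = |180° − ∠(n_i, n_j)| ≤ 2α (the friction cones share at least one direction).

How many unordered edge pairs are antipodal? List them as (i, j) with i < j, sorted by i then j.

α = atan 0.65 = 33.02°;  2α = 66.05°
n_0 = (+0.2338, +0.9723)
n_1 = (-0.3960, +0.9183)
n_2 = (-0.9991, -0.0421)
n_3 = (+0.2979, -0.9546)
n_4 = (+0.9315, -0.3637)
n_5 = (+0.8549, +0.5187)
  (0,1): δ = 143.15°  ·
  (0,2): δ = 74.07°  ·
  (0,3): δ = 30.85°  ✓
  (0,4): δ = 82.19°  ·
  (0,5): δ = 134.77°  ·
  (1,2): δ = 110.91°  ·
  (1,3): δ = 6.00°  ✓
  (1,4): δ = 45.34°  ✓
  (1,5): δ = 97.92°  ·
  (2,3): δ = 75.08°  ·
  (2,4): δ = 23.74°  ✓
  (2,5): δ = 28.83°  ✓
  (3,4): δ = 128.66°  ·
  (3,5): δ = 76.08°  ·
  (4,5): δ = 127.43°  ·
antipodal pairs: 5

count = 5; pairs: (0,3), (1,3), (1,4), (2,4), (2,5)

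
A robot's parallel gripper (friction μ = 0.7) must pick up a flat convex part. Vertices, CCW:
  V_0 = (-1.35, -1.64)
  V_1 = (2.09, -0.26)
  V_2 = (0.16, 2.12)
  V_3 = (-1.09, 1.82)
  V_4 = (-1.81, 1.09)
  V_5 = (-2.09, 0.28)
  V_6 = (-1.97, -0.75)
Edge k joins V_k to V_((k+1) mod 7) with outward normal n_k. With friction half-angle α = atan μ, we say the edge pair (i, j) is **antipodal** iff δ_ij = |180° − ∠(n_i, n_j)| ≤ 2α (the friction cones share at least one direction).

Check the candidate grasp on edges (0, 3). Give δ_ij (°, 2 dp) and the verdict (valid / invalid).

δ = 23.54°, valid

α = atan 0.7 = 34.99°;  2α = 69.98°
edge 0: e_0 = (+3.44, +1.38);  n_0 = (+0.3723, -0.9281)
edge 3: e_3 = (-0.72, -0.73);  n_3 = (-0.7120, +0.7022)
∠(n_0, n_3) = 156.46°
δ = |180° − 156.46°| = 23.54°
23.54° ≤ 2α = 69.98°  →  valid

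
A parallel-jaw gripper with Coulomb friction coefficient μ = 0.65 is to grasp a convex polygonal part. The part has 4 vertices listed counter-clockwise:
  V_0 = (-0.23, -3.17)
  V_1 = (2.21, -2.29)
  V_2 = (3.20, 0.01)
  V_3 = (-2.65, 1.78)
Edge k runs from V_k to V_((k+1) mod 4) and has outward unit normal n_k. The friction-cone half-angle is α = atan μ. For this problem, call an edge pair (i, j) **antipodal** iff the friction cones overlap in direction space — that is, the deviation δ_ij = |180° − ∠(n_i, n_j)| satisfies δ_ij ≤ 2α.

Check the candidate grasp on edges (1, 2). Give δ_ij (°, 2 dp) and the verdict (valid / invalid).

δ = 83.55°, invalid

α = atan 0.65 = 33.02°;  2α = 66.05°
edge 1: e_1 = (+0.99, +2.30);  n_1 = (+0.9185, -0.3954)
edge 2: e_2 = (-5.85, +1.77);  n_2 = (+0.2896, +0.9571)
∠(n_1, n_2) = 96.45°
δ = |180° − 96.45°| = 83.55°
83.55° > 2α = 66.05°  →  invalid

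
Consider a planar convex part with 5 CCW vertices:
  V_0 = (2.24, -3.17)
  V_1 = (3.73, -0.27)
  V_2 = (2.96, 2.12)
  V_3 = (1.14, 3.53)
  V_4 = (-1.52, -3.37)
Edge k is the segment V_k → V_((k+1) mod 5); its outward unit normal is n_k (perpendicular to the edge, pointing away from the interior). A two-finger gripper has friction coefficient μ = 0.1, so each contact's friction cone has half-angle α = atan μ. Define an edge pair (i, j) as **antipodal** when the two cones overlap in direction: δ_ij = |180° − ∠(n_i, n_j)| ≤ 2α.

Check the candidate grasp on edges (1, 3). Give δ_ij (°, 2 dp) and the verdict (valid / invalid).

δ = 38.94°, invalid

α = atan 0.1 = 5.71°;  2α = 11.42°
edge 1: e_1 = (-0.77, +2.39);  n_1 = (+0.9518, +0.3067)
edge 3: e_3 = (-2.66, -6.90);  n_3 = (-0.9331, +0.3597)
∠(n_1, n_3) = 141.06°
δ = |180° − 141.06°| = 38.94°
38.94° > 2α = 11.42°  →  invalid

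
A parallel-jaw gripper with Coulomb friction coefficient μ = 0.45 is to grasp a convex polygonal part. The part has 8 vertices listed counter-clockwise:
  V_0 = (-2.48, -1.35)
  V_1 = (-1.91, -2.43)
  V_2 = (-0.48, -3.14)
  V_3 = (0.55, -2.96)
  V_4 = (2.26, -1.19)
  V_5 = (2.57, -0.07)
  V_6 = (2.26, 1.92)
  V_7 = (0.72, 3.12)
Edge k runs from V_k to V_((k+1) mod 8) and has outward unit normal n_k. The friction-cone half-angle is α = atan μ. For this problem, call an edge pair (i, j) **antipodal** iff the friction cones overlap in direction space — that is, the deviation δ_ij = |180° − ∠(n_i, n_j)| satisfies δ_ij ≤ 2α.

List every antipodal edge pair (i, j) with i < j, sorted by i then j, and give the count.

α = atan 0.45 = 24.23°;  2α = 48.46°
n_0 = (-0.8844, -0.4668)
n_1 = (-0.4447, -0.8957)
n_2 = (+0.1721, -0.9851)
n_3 = (+0.7192, -0.6948)
n_4 = (+0.9638, -0.2668)
n_5 = (+0.9881, +0.1539)
n_6 = (+0.6146, +0.7888)
n_7 = (-0.8131, +0.5821)
  (0,1): δ = 144.23°  ·
  (0,2): δ = 107.91°  ·
  (0,3): δ = 71.84°  ·
  (0,4): δ = 43.30°  ✓
  (0,5): δ = 18.97°  ✓
  (0,6): δ = 24.25°  ✓
  (0,7): δ = 116.58°  ·
  (1,2): δ = 143.68°  ·
  (1,3): δ = 107.61°  ·
  (1,4): δ = 79.07°  ·
  (1,5): δ = 54.74°  ·
  (1,6): δ = 11.52°  ✓
  (1,7): δ = 80.81°  ·
  (2,3): δ = 143.92°  ·
  (2,4): δ = 115.38°  ·
  (2,5): δ = 91.06°  ·
  (2,6): δ = 47.84°  ✓
  (2,7): δ = 44.49°  ✓
  (3,4): δ = 151.46°  ·
  (3,5): δ = 127.13°  ·
  (3,6): δ = 83.91°  ·
  (3,7): δ = 8.41°  ✓
  (4,5): δ = 155.67°  ·
  (4,6): δ = 112.46°  ·
  (4,7): δ = 20.13°  ✓
  (5,6): δ = 136.78°  ·
  (5,7): δ = 44.45°  ✓
  (6,7): δ = 87.67°  ·
antipodal pairs: 9

count = 9; pairs: (0,4), (0,5), (0,6), (1,6), (2,6), (2,7), (3,7), (4,7), (5,7)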